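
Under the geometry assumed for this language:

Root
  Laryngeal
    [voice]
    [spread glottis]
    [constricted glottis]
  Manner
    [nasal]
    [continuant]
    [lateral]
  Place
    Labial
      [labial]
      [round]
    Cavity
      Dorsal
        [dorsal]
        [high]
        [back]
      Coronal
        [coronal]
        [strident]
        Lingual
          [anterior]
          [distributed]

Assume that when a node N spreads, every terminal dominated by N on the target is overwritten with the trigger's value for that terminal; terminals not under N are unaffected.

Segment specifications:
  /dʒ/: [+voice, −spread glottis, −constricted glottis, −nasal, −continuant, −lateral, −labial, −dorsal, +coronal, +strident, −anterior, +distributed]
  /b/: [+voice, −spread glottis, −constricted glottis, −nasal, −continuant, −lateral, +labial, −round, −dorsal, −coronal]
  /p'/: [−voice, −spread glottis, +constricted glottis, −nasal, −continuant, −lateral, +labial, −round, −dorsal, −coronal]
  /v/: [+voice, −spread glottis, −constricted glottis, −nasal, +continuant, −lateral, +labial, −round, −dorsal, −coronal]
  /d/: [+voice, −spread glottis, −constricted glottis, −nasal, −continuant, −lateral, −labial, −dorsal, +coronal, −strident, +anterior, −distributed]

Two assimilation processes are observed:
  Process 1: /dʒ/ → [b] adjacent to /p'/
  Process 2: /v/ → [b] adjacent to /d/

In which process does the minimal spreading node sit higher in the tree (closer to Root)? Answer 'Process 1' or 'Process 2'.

Process 1

Process 1: the features that change are [labial], [round], [coronal], [anterior], [distributed], [strident]; the minimal node is Place (depth 1).
Process 2: the feature that changes is [continuant]; the minimal node is [continuant] (depth 2).
Place (depth 1) sits above [continuant] (depth 2), making Process 1 the one with the higher spreading node.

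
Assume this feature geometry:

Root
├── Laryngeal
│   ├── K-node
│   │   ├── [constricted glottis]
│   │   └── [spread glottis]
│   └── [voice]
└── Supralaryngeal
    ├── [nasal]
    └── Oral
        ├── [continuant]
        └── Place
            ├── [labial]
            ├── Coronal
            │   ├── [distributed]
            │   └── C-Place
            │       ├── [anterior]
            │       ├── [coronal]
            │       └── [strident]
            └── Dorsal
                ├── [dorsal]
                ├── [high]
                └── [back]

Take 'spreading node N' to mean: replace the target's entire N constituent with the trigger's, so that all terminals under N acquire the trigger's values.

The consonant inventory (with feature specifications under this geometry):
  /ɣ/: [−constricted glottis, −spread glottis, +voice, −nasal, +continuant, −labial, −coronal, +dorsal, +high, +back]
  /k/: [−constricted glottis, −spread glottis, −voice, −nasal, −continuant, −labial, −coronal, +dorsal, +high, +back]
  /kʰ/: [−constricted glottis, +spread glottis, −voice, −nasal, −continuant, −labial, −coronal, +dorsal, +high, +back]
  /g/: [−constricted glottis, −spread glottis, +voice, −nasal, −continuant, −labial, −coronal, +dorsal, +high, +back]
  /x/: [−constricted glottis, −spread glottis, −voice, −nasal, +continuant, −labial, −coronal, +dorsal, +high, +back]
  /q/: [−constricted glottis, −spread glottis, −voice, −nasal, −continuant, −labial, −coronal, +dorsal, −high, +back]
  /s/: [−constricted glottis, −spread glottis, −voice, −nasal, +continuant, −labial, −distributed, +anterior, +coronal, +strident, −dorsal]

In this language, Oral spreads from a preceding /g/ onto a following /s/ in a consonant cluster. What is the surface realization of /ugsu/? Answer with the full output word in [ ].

Oral immediately or transitively dominates [continuant], [labial], [distributed], [anterior], [coronal], [strident], [dorsal], [high], [back].
After delinking /s/'s Oral and linking /g/'s, the affected terminals become [−continuant], [−labial], [−coronal], [+dorsal], [+high], [+back]; [constricted glottis], [spread glottis], [voice], … (outside Oral) are retained from /s/.
The resulting bundle matches /k/ in the inventory; substituting it for /s/ gives [ugku].

[ugku]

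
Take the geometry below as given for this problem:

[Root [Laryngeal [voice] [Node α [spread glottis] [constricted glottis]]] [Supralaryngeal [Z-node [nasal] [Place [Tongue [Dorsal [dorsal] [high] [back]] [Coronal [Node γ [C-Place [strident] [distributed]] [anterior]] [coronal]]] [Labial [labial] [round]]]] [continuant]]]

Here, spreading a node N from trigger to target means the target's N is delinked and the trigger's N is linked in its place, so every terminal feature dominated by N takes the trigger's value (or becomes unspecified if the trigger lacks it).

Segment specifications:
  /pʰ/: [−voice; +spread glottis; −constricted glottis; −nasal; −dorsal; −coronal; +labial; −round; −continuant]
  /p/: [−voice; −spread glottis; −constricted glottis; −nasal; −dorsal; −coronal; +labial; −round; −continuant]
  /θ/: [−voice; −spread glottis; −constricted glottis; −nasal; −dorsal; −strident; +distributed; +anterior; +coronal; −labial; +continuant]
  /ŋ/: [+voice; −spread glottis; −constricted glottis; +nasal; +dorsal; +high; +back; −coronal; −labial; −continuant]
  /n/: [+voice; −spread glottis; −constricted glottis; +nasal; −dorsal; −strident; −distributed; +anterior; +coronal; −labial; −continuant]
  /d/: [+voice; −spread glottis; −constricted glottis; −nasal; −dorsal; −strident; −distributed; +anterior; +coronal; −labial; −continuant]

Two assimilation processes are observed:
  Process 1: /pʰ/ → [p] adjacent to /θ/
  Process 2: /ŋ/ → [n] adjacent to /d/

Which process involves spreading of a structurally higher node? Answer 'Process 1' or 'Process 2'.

Process 1 alters [spread glottis]; the lowest dominating node is [spread glottis] (depth 3 from Root).
Process 2: the features that change are [coronal], [anterior], [distributed], [strident], [dorsal], [high], [back]; the minimal node is Tongue (depth 4).
[spread glottis] is closer to Root than Tongue, so Process 1 spreads the higher node.

Process 1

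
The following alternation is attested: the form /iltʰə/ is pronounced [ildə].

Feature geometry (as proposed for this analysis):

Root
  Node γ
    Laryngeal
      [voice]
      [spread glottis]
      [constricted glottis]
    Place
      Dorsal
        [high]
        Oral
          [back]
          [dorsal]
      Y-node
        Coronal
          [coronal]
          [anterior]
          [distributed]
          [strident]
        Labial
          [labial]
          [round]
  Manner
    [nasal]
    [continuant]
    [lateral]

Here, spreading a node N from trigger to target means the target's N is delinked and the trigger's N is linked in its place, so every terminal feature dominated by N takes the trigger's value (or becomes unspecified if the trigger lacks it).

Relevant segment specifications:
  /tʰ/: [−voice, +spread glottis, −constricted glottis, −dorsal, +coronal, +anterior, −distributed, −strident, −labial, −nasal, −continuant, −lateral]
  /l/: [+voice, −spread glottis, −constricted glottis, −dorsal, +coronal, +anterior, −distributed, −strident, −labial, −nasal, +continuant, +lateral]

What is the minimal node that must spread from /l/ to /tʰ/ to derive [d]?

Laryngeal

/tʰ/ and [d] differ in [voice], [spread glottis]; every other specified feature is identical.
These terminals are all dominated by Laryngeal, and no proper subconstituent of Laryngeal covers them all; Laryngeal is their lowest common ancestor.
Delinking /tʰ/'s Laryngeal and associating /l/'s Laryngeal gives precisely the feature bundle of [d].
Features on which the two segments disagree outside Laryngeal, such as [lateral], [continuant], are unchanged — nothing dominating them spread, and Laryngeal is the minimal sufficient constituent.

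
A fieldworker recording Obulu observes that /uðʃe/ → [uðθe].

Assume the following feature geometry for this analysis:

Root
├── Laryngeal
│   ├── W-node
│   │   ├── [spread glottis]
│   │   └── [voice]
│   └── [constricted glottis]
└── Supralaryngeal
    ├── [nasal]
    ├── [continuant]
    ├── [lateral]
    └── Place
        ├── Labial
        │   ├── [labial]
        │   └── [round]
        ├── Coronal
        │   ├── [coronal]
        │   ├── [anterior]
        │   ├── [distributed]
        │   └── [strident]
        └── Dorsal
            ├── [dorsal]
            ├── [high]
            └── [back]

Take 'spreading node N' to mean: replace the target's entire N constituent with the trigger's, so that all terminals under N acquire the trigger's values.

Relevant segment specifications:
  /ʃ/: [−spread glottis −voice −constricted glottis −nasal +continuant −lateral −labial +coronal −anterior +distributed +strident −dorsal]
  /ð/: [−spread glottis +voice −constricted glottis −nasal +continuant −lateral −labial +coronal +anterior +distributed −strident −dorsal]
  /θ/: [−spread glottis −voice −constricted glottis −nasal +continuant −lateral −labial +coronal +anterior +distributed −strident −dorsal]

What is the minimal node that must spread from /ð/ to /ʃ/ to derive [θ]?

Coronal

/ʃ/ and [θ] differ in [anterior], [strident]; every other specified feature is identical.
Tracing each changed feature up the tree, the paths first meet at Coronal; any lower node misses at least one of them.
Spreading Coronal from /ð/ overwrites each of those terminals with /ð/'s values, yielding exactly [θ].
[voice], a feature on which the two segments disagree outside Coronal, is unchanged — nothing dominating it spread, and Coronal is the minimal sufficient constituent.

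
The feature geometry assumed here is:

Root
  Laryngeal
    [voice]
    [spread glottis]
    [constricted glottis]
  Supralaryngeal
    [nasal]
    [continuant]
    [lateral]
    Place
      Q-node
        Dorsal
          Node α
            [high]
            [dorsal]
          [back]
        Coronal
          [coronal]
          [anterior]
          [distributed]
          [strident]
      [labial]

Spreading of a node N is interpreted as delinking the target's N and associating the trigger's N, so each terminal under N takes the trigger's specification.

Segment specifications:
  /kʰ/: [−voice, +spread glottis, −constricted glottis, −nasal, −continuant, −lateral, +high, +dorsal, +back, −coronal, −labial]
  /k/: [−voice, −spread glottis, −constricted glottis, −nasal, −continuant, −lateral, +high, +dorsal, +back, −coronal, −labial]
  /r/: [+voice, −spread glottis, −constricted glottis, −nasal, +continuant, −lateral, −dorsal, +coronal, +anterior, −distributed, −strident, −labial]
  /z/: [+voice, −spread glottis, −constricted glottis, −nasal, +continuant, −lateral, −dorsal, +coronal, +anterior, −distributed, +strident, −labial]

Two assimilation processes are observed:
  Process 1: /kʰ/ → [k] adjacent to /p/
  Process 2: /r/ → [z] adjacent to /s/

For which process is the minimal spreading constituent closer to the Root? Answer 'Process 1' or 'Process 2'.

Process 1

Process 1: the feature that changes is [spread glottis]; the minimal node is [spread glottis] (depth 2).
Process 2 alters [strident]; the lowest dominating node is [strident] (depth 5 from Root).
Depth 2 < depth 5; Process 1 involves the structurally higher constituent [spread glottis].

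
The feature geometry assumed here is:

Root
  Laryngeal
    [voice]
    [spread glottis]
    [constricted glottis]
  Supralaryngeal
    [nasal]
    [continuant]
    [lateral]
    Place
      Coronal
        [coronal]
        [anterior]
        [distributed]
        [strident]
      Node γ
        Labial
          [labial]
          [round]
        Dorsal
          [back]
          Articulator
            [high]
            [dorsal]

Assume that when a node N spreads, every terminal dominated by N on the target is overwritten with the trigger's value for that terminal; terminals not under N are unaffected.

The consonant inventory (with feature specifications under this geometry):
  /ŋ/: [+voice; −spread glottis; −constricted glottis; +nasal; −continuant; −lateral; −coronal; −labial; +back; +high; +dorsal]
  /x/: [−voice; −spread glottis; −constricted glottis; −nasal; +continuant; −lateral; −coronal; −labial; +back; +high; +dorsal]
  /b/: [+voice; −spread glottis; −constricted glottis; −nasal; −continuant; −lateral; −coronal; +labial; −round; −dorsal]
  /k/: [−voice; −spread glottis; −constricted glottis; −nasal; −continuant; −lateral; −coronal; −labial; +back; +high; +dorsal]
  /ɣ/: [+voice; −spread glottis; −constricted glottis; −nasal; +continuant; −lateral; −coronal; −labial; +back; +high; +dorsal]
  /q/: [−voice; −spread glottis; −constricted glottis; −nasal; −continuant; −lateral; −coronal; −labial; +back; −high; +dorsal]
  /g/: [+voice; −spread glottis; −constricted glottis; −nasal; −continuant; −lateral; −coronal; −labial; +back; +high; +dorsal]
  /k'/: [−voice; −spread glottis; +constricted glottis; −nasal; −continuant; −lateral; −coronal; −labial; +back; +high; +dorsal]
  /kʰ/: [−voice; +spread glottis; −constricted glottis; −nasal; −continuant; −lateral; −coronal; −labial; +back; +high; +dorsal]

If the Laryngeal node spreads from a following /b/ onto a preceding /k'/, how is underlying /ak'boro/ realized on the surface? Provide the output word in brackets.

[agboro]

The Laryngeal node dominates the terminals [voice], [spread glottis], [constricted glottis].
Spreading Laryngeal from /b/ onto /k'/ replaces those values with /b/'s: [+voice], [−spread glottis], [−constricted glottis]. Features outside Laryngeal ([nasal], [continuant], [lateral], …) stay as in /k'/.
The resulting bundle matches /g/ in the inventory; substituting it for /k'/ gives [agboro].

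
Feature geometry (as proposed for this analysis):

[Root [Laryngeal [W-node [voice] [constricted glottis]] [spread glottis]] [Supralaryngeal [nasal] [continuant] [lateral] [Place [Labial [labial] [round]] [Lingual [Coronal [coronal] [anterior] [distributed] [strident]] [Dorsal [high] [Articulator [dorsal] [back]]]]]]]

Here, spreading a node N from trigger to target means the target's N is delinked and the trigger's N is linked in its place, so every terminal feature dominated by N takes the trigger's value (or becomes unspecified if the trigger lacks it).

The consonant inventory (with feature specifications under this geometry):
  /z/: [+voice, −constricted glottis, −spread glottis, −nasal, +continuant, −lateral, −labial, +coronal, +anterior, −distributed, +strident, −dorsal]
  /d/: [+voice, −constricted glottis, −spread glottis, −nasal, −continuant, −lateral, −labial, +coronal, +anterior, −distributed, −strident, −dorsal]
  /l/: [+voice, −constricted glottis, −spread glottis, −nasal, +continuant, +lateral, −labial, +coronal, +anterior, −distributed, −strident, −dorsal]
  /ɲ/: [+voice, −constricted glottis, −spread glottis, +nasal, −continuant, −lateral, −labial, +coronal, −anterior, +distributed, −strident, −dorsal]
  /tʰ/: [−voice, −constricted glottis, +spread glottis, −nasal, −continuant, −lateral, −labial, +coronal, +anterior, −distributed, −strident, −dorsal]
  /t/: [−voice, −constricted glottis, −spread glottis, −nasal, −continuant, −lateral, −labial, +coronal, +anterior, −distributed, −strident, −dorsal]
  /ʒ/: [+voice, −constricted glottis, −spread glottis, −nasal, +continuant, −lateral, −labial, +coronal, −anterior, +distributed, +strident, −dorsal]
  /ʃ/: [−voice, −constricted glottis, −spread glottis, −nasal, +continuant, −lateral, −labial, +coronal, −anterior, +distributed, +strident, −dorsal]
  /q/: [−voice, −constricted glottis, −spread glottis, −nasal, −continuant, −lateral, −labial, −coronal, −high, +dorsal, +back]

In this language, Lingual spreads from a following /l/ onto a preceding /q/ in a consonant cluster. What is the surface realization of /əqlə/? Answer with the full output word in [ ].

[ətlə]

Terminals under Lingual in this geometry: [coronal], [anterior], [distributed], [strident], [high], [dorsal], [back].
The target acquires /l/'s values for everything under Lingual — [+coronal], [+anterior], [−distributed], [−strident], [−dorsal] — while keeping its own [voice], [constricted glottis], [spread glottis], ….
The resulting bundle matches /t/ in the inventory; substituting it for /q/ gives [ətlə].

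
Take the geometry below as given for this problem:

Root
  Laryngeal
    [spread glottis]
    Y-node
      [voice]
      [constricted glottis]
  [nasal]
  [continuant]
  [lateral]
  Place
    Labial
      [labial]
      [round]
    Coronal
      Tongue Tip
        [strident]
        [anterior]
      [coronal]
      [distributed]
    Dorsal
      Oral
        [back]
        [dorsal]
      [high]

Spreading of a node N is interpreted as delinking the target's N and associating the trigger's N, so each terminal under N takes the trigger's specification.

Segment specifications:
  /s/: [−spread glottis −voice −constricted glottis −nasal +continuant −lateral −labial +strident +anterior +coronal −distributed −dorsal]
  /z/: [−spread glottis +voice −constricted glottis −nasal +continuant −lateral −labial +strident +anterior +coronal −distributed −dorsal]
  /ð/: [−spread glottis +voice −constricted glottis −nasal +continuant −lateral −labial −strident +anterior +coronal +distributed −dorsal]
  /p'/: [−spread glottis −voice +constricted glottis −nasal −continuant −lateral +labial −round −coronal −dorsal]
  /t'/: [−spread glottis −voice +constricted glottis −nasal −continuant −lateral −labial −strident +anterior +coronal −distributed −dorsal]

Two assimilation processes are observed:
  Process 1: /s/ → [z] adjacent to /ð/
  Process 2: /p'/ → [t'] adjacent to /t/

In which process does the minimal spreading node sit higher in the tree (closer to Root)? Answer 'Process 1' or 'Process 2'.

Process 1: the feature that changes is [voice]; the minimal node is [voice] (depth 3).
Process 2 alters [labial], [round], [coronal], [anterior], [distributed], [strident]; the lowest common ancestor is Place (depth 1 from Root).
Place (depth 1) sits above [voice] (depth 3), making Process 2 the one with the higher spreading node.

Process 2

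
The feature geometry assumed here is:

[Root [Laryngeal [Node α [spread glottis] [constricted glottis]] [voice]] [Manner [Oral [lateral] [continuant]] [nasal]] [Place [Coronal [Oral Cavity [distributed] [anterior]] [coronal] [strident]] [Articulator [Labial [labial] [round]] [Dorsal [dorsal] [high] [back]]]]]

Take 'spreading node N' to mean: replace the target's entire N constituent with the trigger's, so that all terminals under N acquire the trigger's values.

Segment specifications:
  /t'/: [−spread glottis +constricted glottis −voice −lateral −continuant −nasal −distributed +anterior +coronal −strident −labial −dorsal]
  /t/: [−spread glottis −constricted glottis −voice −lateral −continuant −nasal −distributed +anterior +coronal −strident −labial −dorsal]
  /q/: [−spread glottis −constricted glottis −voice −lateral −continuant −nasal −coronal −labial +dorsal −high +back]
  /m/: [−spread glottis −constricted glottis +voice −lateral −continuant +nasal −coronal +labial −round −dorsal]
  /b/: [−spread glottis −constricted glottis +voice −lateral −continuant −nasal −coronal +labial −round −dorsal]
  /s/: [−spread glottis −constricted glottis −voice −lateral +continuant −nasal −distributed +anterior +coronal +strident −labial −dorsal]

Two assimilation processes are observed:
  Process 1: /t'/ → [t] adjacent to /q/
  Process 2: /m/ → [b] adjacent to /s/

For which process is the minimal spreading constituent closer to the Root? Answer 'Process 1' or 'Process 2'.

Process 1: the feature that changes is [constricted glottis]; the minimal node is [constricted glottis] (depth 3).
Process 2 alters [nasal]; the lowest dominating node is [nasal] (depth 2 from Root).
[nasal] (depth 2) sits above [constricted glottis] (depth 3), making Process 2 the one with the higher spreading node.

Process 2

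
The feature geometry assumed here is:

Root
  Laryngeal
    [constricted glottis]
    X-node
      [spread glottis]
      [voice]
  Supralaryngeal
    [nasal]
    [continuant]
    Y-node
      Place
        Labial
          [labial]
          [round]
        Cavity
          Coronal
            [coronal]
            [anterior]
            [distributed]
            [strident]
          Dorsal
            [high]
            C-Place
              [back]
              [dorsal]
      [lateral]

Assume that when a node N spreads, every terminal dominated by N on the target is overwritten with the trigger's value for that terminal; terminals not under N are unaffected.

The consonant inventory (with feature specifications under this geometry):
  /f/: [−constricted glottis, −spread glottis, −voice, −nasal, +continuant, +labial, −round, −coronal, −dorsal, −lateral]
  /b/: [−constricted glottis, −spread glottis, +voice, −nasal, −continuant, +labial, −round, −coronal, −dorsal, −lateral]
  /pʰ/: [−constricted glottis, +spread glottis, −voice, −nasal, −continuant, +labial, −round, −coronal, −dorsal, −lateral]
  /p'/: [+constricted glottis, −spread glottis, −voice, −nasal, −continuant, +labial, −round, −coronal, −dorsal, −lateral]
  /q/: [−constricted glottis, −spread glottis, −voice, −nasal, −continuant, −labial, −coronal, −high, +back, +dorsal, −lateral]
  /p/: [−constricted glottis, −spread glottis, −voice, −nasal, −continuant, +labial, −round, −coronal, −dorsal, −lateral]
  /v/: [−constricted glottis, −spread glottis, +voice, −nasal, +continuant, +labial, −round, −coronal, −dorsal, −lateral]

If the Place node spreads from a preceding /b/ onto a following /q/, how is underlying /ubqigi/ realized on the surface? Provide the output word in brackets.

[ubpigi]

Place immediately or transitively dominates [labial], [round], [coronal], [anterior], [distributed], [strident], [high], [back], [dorsal].
Spreading Place from /b/ onto /q/ replaces those values with /b/'s: [+labial], [−round], [−coronal], [−dorsal]. Features outside Place ([constricted glottis], [spread glottis], [voice], …) stay as in /q/.
Among the inventory, only /p/ has exactly this specification, giving the surface form [ubpigi].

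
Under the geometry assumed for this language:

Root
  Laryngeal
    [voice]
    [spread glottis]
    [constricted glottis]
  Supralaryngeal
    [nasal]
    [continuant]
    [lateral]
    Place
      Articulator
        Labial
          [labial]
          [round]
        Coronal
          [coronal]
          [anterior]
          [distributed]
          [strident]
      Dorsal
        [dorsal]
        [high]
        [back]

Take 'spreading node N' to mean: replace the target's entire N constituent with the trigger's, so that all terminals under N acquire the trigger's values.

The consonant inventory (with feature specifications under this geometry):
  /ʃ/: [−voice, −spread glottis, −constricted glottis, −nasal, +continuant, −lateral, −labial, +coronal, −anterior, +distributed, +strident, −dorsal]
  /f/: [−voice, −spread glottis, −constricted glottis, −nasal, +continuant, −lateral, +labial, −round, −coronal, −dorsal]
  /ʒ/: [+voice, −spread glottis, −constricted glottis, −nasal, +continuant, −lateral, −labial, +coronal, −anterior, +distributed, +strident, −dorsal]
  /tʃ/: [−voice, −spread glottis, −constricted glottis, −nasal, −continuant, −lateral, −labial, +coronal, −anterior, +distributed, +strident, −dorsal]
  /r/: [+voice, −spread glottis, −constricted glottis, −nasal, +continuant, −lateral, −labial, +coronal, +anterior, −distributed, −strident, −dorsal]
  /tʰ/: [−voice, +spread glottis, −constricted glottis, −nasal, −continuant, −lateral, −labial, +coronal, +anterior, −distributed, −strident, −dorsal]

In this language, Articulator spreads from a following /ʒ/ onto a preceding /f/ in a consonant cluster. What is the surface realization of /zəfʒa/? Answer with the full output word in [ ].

[zəʃʒa]

Articulator immediately or transitively dominates [labial], [round], [coronal], [anterior], [distributed], [strident].
After delinking /f/'s Articulator and linking /ʒ/'s, the affected terminals become [−labial], [+coronal], [−anterior], [+distributed], [+strident]; [voice], [spread glottis], [constricted glottis], … (outside Articulator) are retained from /f/.
Among the inventory, only /ʃ/ has exactly this specification, giving the surface form [zəʃʒa].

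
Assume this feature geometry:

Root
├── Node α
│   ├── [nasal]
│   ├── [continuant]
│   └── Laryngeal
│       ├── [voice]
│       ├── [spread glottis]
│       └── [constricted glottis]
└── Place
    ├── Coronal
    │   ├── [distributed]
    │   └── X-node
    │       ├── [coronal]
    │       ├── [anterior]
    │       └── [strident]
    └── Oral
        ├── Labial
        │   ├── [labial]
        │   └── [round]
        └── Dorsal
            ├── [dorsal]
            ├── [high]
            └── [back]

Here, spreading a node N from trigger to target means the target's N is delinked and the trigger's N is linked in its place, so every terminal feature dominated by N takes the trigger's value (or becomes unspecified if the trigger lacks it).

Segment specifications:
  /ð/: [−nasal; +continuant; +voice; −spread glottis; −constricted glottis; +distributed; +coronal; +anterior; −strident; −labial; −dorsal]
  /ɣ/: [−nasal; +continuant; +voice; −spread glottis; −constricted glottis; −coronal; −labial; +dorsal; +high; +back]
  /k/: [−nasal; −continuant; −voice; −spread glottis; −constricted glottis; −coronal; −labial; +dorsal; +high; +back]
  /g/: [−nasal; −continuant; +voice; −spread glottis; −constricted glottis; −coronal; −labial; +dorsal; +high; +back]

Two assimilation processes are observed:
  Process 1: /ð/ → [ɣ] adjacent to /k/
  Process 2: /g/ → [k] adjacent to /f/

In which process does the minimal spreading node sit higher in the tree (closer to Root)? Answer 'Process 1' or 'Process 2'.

Process 1

Process 1: the features that change are [coronal], [anterior], [distributed], [strident], [dorsal], [high], [back]; the minimal node is Place (depth 1).
Process 2 alters [voice]; the lowest dominating node is [voice] (depth 3 from Root).
Place is closer to Root than [voice], so Process 1 spreads the higher node.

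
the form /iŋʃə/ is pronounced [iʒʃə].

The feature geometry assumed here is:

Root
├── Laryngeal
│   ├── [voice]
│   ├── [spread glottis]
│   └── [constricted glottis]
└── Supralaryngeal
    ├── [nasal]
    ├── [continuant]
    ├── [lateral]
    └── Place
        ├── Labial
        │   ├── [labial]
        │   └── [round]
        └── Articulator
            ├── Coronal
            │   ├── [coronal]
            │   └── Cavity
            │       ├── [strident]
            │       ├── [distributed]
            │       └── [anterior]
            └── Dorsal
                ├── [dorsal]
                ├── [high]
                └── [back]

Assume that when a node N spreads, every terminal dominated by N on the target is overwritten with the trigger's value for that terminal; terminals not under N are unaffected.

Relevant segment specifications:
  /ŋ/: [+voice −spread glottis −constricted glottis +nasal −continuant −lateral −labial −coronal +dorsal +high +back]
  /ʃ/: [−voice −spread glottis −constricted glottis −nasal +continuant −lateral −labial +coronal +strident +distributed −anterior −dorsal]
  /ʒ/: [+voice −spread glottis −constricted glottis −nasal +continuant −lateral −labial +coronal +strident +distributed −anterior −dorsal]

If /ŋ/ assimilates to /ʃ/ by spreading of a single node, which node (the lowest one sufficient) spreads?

Supralaryngeal

The alternation /ŋ/ → [ʒ] changes [nasal], [continuant], [coronal], [anterior], [distributed], [strident], [dorsal], [high], [back] and nothing else.
In this geometry the lowest node dominating all of them is Supralaryngeal: every daughter of Supralaryngeal dominates only a proper subset, so no lower node suffices.
Spreading Supralaryngeal from /ʃ/ overwrites each of those terminals with /ʃ/'s values, yielding exactly [ʒ].
[voice] — on which /ʃ/ differs from /ŋ/ — is unchanged, so Root cannot have spread; the constituent is no larger than Supralaryngeal.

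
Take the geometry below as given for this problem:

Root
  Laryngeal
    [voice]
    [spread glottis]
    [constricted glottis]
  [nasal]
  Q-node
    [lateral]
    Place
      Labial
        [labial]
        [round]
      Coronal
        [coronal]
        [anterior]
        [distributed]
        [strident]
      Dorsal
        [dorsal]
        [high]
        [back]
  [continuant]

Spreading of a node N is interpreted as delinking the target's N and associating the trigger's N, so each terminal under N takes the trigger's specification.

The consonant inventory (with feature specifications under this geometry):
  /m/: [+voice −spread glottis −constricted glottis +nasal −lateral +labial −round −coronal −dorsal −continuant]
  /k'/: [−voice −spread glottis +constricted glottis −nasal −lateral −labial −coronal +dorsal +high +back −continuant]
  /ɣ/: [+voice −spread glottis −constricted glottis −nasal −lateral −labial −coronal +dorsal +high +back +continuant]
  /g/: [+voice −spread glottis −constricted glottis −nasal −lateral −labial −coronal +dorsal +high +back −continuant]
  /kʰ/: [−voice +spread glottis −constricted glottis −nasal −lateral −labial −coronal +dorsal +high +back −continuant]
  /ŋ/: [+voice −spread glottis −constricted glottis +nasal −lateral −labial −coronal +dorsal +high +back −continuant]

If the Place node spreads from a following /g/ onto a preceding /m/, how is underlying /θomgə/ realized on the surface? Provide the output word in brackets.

[θoŋgə]

The Place node dominates the terminals [labial], [round], [coronal], [anterior], [distributed], [strident], [dorsal], [high], [back].
Spreading Place from /g/ onto /m/ replaces those values with /g/'s: [−labial], [−coronal], [+dorsal], [+high], [+back]. Features outside Place ([voice], [spread glottis], [constricted glottis], …) stay as in /m/.
This feature bundle is that of [ŋ], so /θomgə/ surfaces as [θoŋgə].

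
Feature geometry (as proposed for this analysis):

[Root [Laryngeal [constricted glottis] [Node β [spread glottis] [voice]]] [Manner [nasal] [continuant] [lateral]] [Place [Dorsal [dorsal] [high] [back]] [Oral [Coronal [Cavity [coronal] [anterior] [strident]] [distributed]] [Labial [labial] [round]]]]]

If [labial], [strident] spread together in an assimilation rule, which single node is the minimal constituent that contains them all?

Oral

[labial]: Root > Place > Oral > Labial > [labial].
[strident]: Root > Place > Oral > Coronal > Cavity > [strident].
Oral is the lowest common ancestor — every listed feature sits under it, and no single subconstituent of Oral covers them all.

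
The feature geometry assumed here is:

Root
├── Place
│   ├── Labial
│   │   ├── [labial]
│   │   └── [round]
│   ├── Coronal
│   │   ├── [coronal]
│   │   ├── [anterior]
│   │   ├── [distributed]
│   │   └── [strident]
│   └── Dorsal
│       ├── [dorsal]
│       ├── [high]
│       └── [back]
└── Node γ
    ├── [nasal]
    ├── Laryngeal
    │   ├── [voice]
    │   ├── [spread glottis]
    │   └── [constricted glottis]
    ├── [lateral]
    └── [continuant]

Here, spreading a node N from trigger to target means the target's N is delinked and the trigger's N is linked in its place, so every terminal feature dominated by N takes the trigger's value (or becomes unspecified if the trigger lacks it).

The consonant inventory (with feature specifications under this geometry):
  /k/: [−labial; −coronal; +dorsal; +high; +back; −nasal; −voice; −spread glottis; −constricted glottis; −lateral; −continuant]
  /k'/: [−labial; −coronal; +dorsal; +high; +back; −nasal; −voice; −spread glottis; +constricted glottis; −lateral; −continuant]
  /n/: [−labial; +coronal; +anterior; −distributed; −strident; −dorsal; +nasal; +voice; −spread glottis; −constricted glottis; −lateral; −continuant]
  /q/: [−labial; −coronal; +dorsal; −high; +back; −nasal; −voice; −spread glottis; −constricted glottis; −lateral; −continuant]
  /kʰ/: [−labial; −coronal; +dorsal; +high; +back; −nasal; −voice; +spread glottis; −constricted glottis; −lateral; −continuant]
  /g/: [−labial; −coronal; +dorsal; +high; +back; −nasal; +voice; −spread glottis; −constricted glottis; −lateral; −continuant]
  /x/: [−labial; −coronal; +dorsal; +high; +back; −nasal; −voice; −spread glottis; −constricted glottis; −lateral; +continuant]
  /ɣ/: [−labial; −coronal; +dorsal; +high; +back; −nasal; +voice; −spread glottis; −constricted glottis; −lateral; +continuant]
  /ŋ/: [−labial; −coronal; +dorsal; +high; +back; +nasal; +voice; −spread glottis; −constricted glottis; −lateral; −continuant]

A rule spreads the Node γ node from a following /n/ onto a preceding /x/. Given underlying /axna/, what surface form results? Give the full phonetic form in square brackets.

[aŋna]

The Node γ node dominates the terminals [nasal], [voice], [spread glottis], [constricted glottis], [lateral], [continuant].
After delinking /x/'s Node γ and linking /n/'s, the affected terminals become [+nasal], [+voice], [−spread glottis], [−constricted glottis], [−lateral], [−continuant]; [labial], [coronal], [dorsal], … (outside Node γ) are retained from /x/.
Among the inventory, only /ŋ/ has exactly this specification, giving the surface form [aŋna].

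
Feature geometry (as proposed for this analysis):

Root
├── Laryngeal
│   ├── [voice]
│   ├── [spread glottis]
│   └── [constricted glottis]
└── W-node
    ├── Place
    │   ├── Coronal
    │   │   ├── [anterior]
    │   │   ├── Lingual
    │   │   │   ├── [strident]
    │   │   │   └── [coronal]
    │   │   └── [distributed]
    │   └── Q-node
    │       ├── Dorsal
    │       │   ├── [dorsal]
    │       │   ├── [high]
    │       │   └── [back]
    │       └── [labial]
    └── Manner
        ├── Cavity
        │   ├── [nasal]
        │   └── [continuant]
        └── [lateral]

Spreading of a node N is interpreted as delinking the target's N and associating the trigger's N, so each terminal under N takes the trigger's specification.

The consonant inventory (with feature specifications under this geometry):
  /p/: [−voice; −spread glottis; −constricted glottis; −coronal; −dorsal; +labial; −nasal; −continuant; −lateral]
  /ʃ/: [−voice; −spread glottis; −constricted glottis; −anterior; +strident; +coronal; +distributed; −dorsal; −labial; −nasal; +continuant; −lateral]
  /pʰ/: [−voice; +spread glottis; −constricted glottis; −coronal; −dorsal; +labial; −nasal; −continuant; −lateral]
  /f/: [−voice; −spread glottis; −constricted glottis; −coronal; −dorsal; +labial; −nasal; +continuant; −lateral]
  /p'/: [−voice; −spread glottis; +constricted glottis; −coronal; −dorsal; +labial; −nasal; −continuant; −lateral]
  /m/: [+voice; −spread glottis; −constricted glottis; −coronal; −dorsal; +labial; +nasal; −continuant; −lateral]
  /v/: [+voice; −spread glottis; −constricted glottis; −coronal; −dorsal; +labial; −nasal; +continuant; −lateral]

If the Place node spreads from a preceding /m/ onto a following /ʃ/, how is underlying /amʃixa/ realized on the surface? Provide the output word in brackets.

Terminals under Place in this geometry: [anterior], [strident], [coronal], [distributed], [dorsal], [high], [back], [labial].
Spreading Place from /m/ onto /ʃ/ replaces those values with /m/'s: [−coronal], [−dorsal], [+labial]. Features outside Place ([voice], [spread glottis], [constricted glottis], …) stay as in /ʃ/.
This feature bundle is that of [f], so /amʃixa/ surfaces as [amfixa].

[amfixa]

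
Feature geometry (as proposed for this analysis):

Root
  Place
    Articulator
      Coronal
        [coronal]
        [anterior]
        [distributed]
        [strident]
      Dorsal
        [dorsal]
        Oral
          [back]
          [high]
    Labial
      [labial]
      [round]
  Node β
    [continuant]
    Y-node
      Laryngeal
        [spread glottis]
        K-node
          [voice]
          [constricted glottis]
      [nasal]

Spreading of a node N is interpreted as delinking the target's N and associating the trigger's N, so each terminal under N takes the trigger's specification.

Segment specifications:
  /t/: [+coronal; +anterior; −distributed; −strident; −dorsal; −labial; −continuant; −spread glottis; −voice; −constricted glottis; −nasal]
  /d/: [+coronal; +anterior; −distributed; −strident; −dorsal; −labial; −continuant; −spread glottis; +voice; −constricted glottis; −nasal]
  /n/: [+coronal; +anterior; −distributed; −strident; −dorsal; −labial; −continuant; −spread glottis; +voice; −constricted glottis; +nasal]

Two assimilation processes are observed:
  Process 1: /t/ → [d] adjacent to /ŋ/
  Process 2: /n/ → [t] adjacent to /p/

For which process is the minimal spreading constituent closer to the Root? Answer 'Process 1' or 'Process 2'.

Process 2

Process 1 alters [voice]; the lowest dominating node is [voice] (depth 5 from Root).
Process 2: the features that change are [voice], [nasal]; the minimal node is Y-node (depth 2).
Depth 2 < depth 5; Process 2 involves the structurally higher constituent Y-node.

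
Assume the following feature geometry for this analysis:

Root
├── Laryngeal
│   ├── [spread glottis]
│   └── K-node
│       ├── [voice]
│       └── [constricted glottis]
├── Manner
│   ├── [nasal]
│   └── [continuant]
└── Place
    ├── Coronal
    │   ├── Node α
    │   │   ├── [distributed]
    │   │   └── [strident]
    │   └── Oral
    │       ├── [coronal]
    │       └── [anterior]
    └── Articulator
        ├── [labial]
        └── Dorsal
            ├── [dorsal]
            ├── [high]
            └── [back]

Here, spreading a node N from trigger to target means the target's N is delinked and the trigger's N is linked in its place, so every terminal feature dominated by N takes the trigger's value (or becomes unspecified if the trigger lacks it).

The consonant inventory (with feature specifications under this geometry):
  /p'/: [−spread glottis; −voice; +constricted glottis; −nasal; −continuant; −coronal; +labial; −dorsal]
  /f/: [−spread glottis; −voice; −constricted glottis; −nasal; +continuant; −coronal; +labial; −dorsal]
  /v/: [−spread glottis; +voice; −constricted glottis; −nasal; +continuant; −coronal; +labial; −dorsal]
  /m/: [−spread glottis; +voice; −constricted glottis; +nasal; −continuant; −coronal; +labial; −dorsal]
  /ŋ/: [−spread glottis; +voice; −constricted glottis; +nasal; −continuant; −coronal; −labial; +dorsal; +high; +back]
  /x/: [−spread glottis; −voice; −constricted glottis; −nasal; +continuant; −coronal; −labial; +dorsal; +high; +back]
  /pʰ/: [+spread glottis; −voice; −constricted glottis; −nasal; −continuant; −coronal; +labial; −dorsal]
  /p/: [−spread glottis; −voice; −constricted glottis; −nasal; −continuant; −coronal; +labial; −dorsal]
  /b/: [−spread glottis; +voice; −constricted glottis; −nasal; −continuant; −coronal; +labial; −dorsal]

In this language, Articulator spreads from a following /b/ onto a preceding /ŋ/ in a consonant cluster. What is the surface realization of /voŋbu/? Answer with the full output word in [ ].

Terminals under Articulator in this geometry: [labial], [dorsal], [high], [back].
The target acquires /b/'s values for everything under Articulator — [+labial], [−dorsal] — while keeping its own [spread glottis], [voice], [constricted glottis], ….
Among the inventory, only /m/ has exactly this specification, giving the surface form [vombu].

[vombu]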